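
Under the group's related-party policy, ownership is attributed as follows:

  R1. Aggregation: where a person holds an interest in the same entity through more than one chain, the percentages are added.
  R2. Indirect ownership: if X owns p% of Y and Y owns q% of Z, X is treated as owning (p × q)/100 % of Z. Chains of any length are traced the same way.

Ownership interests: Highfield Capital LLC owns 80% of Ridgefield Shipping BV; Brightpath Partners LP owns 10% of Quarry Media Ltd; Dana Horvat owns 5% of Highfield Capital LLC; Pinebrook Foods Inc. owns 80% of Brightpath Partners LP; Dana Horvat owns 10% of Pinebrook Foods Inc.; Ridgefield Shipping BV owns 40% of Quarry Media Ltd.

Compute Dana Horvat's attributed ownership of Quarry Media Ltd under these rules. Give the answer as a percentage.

Chain via Pinebrook Foods Inc. → Brightpath Partners LP (R2): 10% × 80% × 10% = 0.8% of Quarry Media Ltd.
Chain via Highfield Capital LLC → Ridgefield Shipping BV (R2): 5% × 80% × 40% = 1.6% of Quarry Media Ltd.
Aggregating (R1): 0.8% + 1.6% = 2.4%.

2.4%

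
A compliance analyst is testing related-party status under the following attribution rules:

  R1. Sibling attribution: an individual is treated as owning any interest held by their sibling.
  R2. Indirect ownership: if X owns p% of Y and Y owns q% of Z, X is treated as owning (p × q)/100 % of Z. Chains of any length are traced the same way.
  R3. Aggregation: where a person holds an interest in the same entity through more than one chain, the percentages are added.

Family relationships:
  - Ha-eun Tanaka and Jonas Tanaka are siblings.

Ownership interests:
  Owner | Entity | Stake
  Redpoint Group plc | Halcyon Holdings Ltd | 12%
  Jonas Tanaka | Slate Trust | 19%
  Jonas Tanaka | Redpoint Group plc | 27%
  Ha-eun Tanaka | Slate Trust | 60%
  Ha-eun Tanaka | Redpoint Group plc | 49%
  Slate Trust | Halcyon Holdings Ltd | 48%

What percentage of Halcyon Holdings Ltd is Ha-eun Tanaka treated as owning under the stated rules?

By sibling attribution (R1), Ha-eun Tanaka is treated as also owning Jonas Tanaka's interest in Redpoint Group plc, giving 49% + 27% = 76%.
By sibling attribution (R1), Ha-eun Tanaka is treated as also owning Jonas Tanaka's interest in Slate Trust, giving 60% + 19% = 79%.
Chain via Redpoint Group plc (R2): 76% × 12% = 9.12% of Halcyon Holdings Ltd.
Chain via Slate Trust (R2): 79% × 48% = 37.92% of Halcyon Holdings Ltd.
Aggregating (R3): 9.12% + 37.92% = 47.04%.

47.04%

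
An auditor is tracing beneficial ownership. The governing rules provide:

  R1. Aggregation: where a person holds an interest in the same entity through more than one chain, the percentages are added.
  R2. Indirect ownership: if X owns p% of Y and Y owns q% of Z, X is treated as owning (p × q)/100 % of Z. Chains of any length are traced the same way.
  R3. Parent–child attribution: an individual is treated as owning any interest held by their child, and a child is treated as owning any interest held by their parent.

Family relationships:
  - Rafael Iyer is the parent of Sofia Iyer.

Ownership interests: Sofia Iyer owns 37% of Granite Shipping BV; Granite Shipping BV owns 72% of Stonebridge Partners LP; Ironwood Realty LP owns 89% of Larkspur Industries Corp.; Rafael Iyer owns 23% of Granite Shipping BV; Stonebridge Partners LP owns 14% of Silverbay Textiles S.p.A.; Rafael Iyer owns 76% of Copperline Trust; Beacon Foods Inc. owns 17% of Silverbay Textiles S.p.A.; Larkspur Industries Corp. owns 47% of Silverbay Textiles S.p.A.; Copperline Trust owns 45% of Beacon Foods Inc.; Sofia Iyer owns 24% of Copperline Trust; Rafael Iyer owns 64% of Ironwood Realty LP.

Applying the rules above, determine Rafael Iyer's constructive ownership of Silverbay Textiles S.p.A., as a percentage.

By parent–child attribution (R3), Rafael Iyer is treated as also owning Sofia Iyer's interest in Copperline Trust, giving 76% + 24% = 100%.
By parent–child attribution (R3), Rafael Iyer is treated as also owning Sofia Iyer's interest in Granite Shipping BV, giving 23% + 37% = 60%.
Chain via Ironwood Realty LP → Larkspur Industries Corp. (R2): 64% × 89% × 47% = 26.7712% of Silverbay Textiles S.p.A.
Chain via Copperline Trust → Beacon Foods Inc. (R2): 100% × 45% × 17% = 7.65% of Silverbay Textiles S.p.A.
Chain via Granite Shipping BV → Stonebridge Partners LP (R2): 60% × 72% × 14% = 6.048% of Silverbay Textiles S.p.A.
Aggregating (R1): 26.7712% + 7.65% + 6.048% = 40.4692%.

40.4692%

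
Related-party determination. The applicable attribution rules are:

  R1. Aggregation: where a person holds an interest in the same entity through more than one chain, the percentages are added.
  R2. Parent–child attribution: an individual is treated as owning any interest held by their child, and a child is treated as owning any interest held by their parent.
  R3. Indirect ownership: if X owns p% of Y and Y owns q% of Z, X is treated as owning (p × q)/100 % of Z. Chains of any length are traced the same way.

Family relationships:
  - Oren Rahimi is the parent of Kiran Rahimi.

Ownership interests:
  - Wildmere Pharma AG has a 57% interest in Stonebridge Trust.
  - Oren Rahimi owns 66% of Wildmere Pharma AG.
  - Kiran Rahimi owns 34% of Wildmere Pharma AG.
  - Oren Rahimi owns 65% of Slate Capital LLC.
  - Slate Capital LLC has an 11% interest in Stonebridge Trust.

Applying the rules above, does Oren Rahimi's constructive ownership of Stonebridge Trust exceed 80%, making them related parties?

By parent–child attribution (R2), Oren Rahimi is treated as also owning Kiran Rahimi's interest in Wildmere Pharma AG, giving 66% + 34% = 100%.
Chain via Wildmere Pharma AG (R3): 100% × 57% = 57% of Stonebridge Trust.
Chain via Slate Capital LLC (R3): 65% × 11% = 7.15% of Stonebridge Trust.
Aggregating (R1): 57% + 7.15% = 64.15%.
64.15% does not exceed the 80% threshold, so Oren is not a related party to Stonebridge Trust.

No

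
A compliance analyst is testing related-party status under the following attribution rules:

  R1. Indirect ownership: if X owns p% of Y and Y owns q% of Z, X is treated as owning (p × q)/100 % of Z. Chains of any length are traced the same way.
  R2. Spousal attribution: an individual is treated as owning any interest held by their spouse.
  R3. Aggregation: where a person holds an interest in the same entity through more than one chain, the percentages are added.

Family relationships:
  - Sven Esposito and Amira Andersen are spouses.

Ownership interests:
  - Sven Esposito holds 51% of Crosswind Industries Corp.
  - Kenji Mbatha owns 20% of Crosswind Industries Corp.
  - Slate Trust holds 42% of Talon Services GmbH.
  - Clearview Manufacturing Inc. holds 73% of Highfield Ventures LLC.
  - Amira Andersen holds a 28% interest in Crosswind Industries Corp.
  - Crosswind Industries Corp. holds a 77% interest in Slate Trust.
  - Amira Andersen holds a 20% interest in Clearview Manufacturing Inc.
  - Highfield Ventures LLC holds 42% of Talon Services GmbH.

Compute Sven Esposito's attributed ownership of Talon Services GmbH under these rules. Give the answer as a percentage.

By spousal attribution (R2), Sven Esposito is treated as also owning Amira Andersen's interest in Crosswind Industries Corp, giving 51% + 28% = 79%.
By spousal attribution (R2), Sven Esposito is treated as owning Amira Andersen's 20% interest in Clearview Manufacturing Inc.
Chain via Crosswind Industries Corp. → Slate Trust (R1): 79% × 77% × 42% = 25.5486% of Talon Services GmbH.
Chain via Clearview Manufacturing Inc. → Highfield Ventures LLC (R1): 20% × 73% × 42% = 6.132% of Talon Services GmbH.
Aggregating (R3): 25.5486% + 6.132% = 31.6806%.

31.6806%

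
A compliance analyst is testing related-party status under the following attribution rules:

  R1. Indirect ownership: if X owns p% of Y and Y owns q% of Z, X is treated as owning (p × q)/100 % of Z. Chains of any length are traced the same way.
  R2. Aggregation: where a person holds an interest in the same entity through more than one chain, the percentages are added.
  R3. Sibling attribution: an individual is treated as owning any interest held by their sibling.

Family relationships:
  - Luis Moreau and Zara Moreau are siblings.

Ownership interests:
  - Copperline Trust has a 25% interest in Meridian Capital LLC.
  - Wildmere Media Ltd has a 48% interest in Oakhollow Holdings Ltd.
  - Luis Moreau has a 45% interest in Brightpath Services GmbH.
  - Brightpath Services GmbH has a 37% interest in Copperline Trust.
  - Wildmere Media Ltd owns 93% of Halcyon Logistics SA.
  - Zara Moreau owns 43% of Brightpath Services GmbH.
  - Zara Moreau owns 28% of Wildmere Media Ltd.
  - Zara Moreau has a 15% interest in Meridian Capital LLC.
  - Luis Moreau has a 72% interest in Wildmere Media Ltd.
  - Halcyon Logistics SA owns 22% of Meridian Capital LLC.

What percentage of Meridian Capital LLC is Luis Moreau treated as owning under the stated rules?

43.6%

By sibling attribution (R3), Luis Moreau is treated as also owning Zara Moreau's interest in Brightpath Services GmbH, giving 45% + 43% = 88%.
By sibling attribution (R3), Luis Moreau is treated as also owning Zara Moreau's interest in Wildmere Media Ltd, giving 72% + 28% = 100%.
By sibling attribution (R3), Luis Moreau is treated as owning Zara Moreau's 15% interest in Meridian Capital LLC.
Chain via Brightpath Services GmbH → Copperline Trust (R1): 88% × 37% × 25% = 8.14% of Meridian Capital LLC.
Chain via Wildmere Media Ltd → Halcyon Logistics SA (R1): 100% × 93% × 22% = 20.46% of Meridian Capital LLC.
Direct interest in Meridian Capital LLC: 15%.
Aggregating (R2): 8.14% + 20.46% + 15% = 43.6%.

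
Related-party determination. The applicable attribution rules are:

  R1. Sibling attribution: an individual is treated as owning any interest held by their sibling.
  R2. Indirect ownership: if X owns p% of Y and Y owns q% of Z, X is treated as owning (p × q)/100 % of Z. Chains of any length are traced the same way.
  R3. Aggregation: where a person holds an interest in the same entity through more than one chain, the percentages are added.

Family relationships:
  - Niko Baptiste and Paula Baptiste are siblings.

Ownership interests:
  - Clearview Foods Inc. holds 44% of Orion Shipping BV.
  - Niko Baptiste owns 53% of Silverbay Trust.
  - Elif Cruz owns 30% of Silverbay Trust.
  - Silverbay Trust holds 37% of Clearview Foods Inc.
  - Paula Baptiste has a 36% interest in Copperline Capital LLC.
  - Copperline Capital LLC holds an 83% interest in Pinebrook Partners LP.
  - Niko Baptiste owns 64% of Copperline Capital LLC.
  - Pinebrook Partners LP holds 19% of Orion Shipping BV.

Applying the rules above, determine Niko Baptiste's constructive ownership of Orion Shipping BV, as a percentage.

By sibling attribution (R1), Niko Baptiste is treated as also owning Paula Baptiste's interest in Copperline Capital LLC, giving 64% + 36% = 100%.
Chain via Copperline Capital LLC → Pinebrook Partners LP (R2): 100% × 83% × 19% = 15.77% of Orion Shipping BV.
Chain via Silverbay Trust → Clearview Foods Inc. (R2): 53% × 37% × 44% = 8.6284% of Orion Shipping BV.
Aggregating (R3): 15.77% + 8.6284% = 24.3984%.

24.3984%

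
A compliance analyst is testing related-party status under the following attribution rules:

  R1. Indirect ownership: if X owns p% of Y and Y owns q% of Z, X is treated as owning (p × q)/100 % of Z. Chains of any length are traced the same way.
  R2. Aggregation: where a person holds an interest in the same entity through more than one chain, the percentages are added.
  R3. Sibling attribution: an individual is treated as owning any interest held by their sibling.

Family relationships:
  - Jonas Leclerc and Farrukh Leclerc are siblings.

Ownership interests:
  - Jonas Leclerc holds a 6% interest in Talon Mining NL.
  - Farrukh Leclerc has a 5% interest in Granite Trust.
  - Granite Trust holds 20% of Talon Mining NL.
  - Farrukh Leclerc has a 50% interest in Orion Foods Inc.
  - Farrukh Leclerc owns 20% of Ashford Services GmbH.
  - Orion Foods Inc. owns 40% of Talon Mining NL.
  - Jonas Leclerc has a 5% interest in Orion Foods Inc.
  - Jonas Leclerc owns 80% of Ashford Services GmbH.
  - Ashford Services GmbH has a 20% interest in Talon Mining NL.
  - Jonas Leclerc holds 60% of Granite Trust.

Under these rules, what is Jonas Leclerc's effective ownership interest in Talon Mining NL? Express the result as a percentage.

61%

By sibling attribution (R3), Jonas Leclerc is treated as also owning Farrukh Leclerc's interest in Ashford Services GmbH, giving 80% + 20% = 100%.
By sibling attribution (R3), Jonas Leclerc is treated as also owning Farrukh Leclerc's interest in Granite Trust, giving 60% + 5% = 65%.
By sibling attribution (R3), Jonas Leclerc is treated as also owning Farrukh Leclerc's interest in Orion Foods Inc, giving 5% + 50% = 55%.
Chain via Ashford Services GmbH (R1): 100% × 20% = 20% of Talon Mining NL.
Chain via Granite Trust (R1): 65% × 20% = 13% of Talon Mining NL.
Chain via Orion Foods Inc. (R1): 55% × 40% = 22% of Talon Mining NL.
Direct interest in Talon Mining NL: 6%.
Aggregating (R2): 20% + 13% + 22% + 6% = 61%.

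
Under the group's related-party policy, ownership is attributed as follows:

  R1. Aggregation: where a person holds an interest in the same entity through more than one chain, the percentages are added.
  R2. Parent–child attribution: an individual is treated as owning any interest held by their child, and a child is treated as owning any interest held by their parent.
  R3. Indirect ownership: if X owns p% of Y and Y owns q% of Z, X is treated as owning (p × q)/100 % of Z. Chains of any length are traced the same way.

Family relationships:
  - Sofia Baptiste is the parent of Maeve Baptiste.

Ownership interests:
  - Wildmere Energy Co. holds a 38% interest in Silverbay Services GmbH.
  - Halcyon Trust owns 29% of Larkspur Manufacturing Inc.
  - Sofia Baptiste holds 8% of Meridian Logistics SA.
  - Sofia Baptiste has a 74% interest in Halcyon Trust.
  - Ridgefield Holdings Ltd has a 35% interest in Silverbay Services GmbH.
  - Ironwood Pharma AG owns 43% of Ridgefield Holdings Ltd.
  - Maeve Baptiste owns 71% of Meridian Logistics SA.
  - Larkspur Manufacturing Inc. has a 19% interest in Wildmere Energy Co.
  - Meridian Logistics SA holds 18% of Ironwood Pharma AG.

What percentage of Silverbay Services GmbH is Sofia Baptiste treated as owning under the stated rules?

By parent–child attribution (R2), Sofia Baptiste is treated as also owning Maeve Baptiste's interest in Meridian Logistics SA, giving 8% + 71% = 79%.
Chain via Meridian Logistics SA → Ironwood Pharma AG → Ridgefield Holdings Ltd (R3): 79% × 18% × 43% × 35% = 2.14011% of Silverbay Services GmbH.
Chain via Halcyon Trust → Larkspur Manufacturing Inc. → Wildmere Energy Co. (R3): 74% × 29% × 19% × 38% = 1.549412% of Silverbay Services GmbH.
Aggregating (R1): 2.14011% + 1.549412% = 3.689522%.

3.689522%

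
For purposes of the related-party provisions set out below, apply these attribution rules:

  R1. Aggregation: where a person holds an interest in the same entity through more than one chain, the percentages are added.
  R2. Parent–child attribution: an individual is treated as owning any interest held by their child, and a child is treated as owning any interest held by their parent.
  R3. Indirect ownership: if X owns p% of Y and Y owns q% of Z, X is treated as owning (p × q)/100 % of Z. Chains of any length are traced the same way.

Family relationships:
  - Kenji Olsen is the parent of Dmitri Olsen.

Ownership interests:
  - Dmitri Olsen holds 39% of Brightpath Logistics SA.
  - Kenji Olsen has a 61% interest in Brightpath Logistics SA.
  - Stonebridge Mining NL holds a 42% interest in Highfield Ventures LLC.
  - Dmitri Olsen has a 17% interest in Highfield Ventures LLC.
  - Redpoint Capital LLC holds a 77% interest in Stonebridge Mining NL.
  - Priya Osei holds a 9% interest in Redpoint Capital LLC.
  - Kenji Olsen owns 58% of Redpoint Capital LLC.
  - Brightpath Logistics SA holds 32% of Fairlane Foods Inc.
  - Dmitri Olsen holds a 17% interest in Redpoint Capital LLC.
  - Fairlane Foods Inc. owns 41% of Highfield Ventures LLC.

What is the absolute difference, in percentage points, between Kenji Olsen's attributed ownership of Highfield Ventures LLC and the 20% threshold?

34.375

By parent–child attribution (R2), Kenji Olsen is treated as also owning Dmitri Olsen's interest in Brightpath Logistics SA, giving 61% + 39% = 100%.
By parent–child attribution (R2), Kenji Olsen is treated as also owning Dmitri Olsen's interest in Redpoint Capital LLC, giving 58% + 17% = 75%.
By parent–child attribution (R2), Kenji Olsen is treated as owning Dmitri Olsen's 17% interest in Highfield Ventures LLC.
Chain via Brightpath Logistics SA → Fairlane Foods Inc. (R3): 100% × 32% × 41% = 13.12% of Highfield Ventures LLC.
Chain via Redpoint Capital LLC → Stonebridge Mining NL (R3): 75% × 77% × 42% = 24.255% of Highfield Ventures LLC.
Direct interest in Highfield Ventures LLC: 17%.
Aggregating (R1): 13.12% + 24.255% + 17% = 54.375%.
54.375% exceeds the 20% threshold by 34.375 percentage points.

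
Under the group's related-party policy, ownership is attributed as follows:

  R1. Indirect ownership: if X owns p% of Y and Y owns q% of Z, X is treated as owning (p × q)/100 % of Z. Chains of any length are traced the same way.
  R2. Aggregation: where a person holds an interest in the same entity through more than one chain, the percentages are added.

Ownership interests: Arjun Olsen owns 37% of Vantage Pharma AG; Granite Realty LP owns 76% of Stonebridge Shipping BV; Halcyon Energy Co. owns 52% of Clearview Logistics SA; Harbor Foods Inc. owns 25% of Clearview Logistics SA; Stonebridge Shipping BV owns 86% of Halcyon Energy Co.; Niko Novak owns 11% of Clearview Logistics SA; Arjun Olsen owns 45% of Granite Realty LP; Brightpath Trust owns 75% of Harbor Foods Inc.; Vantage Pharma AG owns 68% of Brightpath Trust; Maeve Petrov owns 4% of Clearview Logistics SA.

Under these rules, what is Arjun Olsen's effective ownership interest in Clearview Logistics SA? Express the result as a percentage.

20.01174%

Chain via Granite Realty LP → Stonebridge Shipping BV → Halcyon Energy Co. (R1): 45% × 76% × 86% × 52% = 15.29424% of Clearview Logistics SA.
Chain via Vantage Pharma AG → Brightpath Trust → Harbor Foods Inc. (R1): 37% × 68% × 75% × 25% = 4.7175% of Clearview Logistics SA.
Aggregating (R2): 15.29424% + 4.7175% = 20.01174%.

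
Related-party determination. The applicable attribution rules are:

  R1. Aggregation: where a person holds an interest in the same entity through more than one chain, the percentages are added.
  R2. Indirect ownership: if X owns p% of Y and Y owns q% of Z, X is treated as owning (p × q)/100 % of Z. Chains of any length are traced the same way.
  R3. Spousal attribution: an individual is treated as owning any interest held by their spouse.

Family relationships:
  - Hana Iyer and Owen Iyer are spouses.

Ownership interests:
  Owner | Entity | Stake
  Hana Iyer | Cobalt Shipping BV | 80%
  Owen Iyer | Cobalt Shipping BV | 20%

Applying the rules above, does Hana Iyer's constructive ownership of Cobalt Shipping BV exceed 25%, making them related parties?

By spousal attribution (R3), Hana Iyer is treated as also owning Owen Iyer's interest in Cobalt Shipping BV, giving 80% + 20% = 100%.
Direct interest in Cobalt Shipping BV: 100%.
100% exceeds the 25% threshold, so Hana is a related party to Cobalt Shipping BV.

Yes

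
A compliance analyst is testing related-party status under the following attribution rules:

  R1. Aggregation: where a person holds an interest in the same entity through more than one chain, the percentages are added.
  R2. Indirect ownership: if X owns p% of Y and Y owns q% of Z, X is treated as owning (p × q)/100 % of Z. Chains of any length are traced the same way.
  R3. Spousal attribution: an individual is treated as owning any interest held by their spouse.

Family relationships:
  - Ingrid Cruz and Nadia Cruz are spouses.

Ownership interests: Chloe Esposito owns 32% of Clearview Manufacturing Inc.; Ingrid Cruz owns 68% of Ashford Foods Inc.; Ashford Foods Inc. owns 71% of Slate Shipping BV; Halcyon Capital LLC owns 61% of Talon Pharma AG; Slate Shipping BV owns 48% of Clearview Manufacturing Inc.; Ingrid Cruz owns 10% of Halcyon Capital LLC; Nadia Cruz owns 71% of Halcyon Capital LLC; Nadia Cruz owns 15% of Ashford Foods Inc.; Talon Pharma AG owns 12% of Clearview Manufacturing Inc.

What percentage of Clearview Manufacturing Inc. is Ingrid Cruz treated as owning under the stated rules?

By spousal attribution (R3), Ingrid Cruz is treated as also owning Nadia Cruz's interest in Ashford Foods Inc, giving 68% + 15% = 83%.
By spousal attribution (R3), Ingrid Cruz is treated as also owning Nadia Cruz's interest in Halcyon Capital LLC, giving 10% + 71% = 81%.
Chain via Ashford Foods Inc. → Slate Shipping BV (R2): 83% × 71% × 48% = 28.2864% of Clearview Manufacturing Inc.
Chain via Halcyon Capital LLC → Talon Pharma AG (R2): 81% × 61% × 12% = 5.9292% of Clearview Manufacturing Inc.
Aggregating (R1): 28.2864% + 5.9292% = 34.2156%.

34.2156%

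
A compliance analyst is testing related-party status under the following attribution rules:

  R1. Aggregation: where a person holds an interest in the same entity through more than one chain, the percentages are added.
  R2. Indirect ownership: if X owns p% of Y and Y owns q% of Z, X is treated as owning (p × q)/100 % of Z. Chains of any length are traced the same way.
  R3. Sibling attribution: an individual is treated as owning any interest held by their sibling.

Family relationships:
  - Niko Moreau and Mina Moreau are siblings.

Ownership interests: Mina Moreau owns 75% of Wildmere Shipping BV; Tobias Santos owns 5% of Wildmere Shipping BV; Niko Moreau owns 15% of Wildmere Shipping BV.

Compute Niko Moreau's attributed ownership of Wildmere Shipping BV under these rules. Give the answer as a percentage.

90%

By sibling attribution (R3), Niko Moreau is treated as also owning Mina Moreau's interest in Wildmere Shipping BV, giving 15% + 75% = 90%.
Direct interest in Wildmere Shipping BV: 90%.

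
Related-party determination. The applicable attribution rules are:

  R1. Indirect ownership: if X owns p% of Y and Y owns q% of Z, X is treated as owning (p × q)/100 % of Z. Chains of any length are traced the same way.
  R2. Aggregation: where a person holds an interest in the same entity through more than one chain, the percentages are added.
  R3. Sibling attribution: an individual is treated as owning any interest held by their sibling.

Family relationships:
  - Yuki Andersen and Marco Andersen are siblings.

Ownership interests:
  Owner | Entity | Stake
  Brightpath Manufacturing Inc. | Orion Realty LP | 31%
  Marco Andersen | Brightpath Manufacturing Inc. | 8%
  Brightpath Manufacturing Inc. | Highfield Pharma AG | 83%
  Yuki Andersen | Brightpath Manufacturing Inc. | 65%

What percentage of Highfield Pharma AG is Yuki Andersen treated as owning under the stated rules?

By sibling attribution (R3), Yuki Andersen is treated as also owning Marco Andersen's interest in Brightpath Manufacturing Inc, giving 65% + 8% = 73%.
Chain via Brightpath Manufacturing Inc. (R1): 73% × 83% = 60.59% of Highfield Pharma AG.

60.59%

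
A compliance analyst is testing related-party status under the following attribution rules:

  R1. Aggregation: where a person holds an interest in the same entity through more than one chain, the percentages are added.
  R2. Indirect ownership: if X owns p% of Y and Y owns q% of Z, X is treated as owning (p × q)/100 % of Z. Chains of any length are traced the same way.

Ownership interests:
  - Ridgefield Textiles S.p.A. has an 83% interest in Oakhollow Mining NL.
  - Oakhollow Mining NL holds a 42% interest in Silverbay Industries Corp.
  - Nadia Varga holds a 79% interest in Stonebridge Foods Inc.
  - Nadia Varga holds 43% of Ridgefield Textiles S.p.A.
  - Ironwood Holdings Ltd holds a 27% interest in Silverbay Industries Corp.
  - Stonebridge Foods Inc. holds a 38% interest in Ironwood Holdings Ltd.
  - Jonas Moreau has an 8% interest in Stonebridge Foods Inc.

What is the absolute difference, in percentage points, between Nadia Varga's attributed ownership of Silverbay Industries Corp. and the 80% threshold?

Chain via Stonebridge Foods Inc. → Ironwood Holdings Ltd (R2): 79% × 38% × 27% = 8.1054% of Silverbay Industries Corp.
Chain via Ridgefield Textiles S.p.A. → Oakhollow Mining NL (R2): 43% × 83% × 42% = 14.9898% of Silverbay Industries Corp.
Aggregating (R1): 8.1054% + 14.9898% = 23.0952%.
23.0952% falls short of the 80% threshold by 56.9048 percentage points.

56.9048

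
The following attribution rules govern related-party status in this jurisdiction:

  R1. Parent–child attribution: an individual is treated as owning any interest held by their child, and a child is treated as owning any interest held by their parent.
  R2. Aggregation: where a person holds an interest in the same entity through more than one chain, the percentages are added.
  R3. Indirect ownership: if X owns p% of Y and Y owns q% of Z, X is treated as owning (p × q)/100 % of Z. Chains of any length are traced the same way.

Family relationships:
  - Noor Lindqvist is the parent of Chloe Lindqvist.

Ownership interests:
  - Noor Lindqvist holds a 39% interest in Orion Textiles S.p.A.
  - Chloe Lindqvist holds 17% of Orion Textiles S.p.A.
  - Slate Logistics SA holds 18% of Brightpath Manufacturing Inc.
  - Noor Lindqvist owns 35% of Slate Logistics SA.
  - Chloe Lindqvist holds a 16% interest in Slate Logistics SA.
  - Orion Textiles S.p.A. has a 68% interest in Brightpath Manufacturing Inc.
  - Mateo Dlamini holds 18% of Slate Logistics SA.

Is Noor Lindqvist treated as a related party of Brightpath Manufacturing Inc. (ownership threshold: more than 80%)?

No

By parent–child attribution (R1), Noor Lindqvist is treated as also owning Chloe Lindqvist's interest in Orion Textiles S.p.A, giving 39% + 17% = 56%.
By parent–child attribution (R1), Noor Lindqvist is treated as also owning Chloe Lindqvist's interest in Slate Logistics SA, giving 35% + 16% = 51%.
Chain via Orion Textiles S.p.A. (R3): 56% × 68% = 38.08% of Brightpath Manufacturing Inc.
Chain via Slate Logistics SA (R3): 51% × 18% = 9.18% of Brightpath Manufacturing Inc.
Aggregating (R2): 38.08% + 9.18% = 47.26%.
47.26% does not exceed the 80% threshold, so Noor is not a related party to Brightpath Manufacturing Inc.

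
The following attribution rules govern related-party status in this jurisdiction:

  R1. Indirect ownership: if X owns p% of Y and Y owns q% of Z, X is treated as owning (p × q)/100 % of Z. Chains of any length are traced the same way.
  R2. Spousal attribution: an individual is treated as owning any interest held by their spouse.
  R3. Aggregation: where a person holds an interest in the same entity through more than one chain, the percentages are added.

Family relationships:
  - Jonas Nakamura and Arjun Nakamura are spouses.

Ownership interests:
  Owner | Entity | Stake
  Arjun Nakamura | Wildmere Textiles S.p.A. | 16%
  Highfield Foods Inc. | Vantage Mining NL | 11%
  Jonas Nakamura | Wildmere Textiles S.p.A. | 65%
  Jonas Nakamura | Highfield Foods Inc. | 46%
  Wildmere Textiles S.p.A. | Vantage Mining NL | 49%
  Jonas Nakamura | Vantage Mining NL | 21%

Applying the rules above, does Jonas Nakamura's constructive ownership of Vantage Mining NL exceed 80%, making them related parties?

By spousal attribution (R2), Jonas Nakamura is treated as also owning Arjun Nakamura's interest in Wildmere Textiles S.p.A, giving 65% + 16% = 81%.
Chain via Highfield Foods Inc. (R1): 46% × 11% = 5.06% of Vantage Mining NL.
Chain via Wildmere Textiles S.p.A. (R1): 81% × 49% = 39.69% of Vantage Mining NL.
Direct interest in Vantage Mining NL: 21%.
Aggregating (R3): 5.06% + 39.69% + 21% = 65.75%.
65.75% does not exceed the 80% threshold, so Jonas is not a related party to Vantage Mining NL.

No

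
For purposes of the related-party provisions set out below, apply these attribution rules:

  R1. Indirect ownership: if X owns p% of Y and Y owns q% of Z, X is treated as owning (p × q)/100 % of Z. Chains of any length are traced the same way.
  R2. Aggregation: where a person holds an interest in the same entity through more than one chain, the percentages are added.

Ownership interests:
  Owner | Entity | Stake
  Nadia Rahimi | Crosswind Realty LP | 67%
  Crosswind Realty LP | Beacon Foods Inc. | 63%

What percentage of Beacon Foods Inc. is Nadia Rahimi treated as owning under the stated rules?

Chain via Crosswind Realty LP (R1): 67% × 63% = 42.21% of Beacon Foods Inc.

42.21%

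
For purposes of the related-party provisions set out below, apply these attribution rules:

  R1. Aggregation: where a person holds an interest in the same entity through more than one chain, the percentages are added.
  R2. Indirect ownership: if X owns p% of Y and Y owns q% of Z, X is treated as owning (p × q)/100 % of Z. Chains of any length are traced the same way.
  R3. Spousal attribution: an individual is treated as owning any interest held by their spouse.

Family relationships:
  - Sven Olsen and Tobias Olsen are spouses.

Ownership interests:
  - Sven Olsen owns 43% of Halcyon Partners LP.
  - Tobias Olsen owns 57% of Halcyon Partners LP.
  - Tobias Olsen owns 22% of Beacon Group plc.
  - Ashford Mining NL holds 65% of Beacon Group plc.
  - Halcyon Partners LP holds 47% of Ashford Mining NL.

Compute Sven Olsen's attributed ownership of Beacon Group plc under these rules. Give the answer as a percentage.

52.55%

By spousal attribution (R3), Sven Olsen is treated as also owning Tobias Olsen's interest in Halcyon Partners LP, giving 43% + 57% = 100%.
By spousal attribution (R3), Sven Olsen is treated as owning Tobias Olsen's 22% interest in Beacon Group plc.
Chain via Halcyon Partners LP → Ashford Mining NL (R2): 100% × 47% × 65% = 30.55% of Beacon Group plc.
Direct interest in Beacon Group plc: 22%.
Aggregating (R1): 30.55% + 22% = 52.55%.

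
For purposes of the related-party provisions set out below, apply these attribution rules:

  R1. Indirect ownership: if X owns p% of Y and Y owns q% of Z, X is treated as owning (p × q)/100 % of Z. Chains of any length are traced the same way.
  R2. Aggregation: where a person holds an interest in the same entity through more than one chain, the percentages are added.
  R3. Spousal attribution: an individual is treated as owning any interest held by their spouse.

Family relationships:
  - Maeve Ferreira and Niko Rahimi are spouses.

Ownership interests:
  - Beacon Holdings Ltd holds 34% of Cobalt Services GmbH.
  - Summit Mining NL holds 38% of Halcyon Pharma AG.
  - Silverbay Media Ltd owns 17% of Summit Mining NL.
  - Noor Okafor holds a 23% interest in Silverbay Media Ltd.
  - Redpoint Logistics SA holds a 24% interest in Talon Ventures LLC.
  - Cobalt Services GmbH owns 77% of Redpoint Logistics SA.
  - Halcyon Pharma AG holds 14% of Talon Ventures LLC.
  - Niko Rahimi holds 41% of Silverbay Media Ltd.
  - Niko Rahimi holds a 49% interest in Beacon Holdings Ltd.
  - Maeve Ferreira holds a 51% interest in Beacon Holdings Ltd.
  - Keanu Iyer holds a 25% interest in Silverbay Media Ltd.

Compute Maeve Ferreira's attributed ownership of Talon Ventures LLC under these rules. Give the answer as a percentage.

6.654004%

By spousal attribution (R3), Maeve Ferreira is treated as also owning Niko Rahimi's interest in Beacon Holdings Ltd, giving 51% + 49% = 100%.
By spousal attribution (R3), Maeve Ferreira is treated as owning Niko Rahimi's 41% interest in Silverbay Media Ltd.
Chain via Beacon Holdings Ltd → Cobalt Services GmbH → Redpoint Logistics SA (R1): 100% × 34% × 77% × 24% = 6.2832% of Talon Ventures LLC.
Chain via Silverbay Media Ltd → Summit Mining NL → Halcyon Pharma AG (R1): 41% × 17% × 38% × 14% = 0.370804% of Talon Ventures LLC.
Aggregating (R2): 6.2832% + 0.370804% = 6.654004%.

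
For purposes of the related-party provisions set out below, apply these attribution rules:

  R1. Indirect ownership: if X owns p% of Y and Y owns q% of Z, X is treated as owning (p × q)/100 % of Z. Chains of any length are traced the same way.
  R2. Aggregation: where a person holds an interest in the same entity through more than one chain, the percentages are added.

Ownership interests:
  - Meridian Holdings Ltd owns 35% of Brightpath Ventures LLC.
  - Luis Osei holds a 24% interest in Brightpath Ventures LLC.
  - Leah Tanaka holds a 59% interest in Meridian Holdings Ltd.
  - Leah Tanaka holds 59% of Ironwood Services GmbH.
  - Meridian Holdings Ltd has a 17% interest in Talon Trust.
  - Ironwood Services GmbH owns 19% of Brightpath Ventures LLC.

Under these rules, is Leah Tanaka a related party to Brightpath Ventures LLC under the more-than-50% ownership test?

No

Chain via Ironwood Services GmbH (R1): 59% × 19% = 11.21% of Brightpath Ventures LLC.
Chain via Meridian Holdings Ltd (R1): 59% × 35% = 20.65% of Brightpath Ventures LLC.
Aggregating (R2): 11.21% + 20.65% = 31.86%.
31.86% does not exceed the 50% threshold, so Leah is not a related party to Brightpath Ventures LLC.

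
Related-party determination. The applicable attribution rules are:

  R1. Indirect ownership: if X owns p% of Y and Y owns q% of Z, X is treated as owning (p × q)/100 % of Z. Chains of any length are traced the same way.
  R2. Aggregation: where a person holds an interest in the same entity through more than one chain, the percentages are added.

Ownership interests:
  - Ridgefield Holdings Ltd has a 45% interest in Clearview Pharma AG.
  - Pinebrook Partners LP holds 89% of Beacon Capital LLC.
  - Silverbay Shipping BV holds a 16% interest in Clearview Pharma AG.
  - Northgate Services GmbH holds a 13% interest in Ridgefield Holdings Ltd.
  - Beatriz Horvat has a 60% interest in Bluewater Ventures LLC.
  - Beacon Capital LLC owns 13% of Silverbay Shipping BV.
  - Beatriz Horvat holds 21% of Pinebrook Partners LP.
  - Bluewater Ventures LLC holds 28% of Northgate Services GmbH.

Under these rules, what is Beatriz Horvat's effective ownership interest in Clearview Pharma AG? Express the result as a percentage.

1.371552%

Chain via Bluewater Ventures LLC → Northgate Services GmbH → Ridgefield Holdings Ltd (R1): 60% × 28% × 13% × 45% = 0.9828% of Clearview Pharma AG.
Chain via Pinebrook Partners LP → Beacon Capital LLC → Silverbay Shipping BV (R1): 21% × 89% × 13% × 16% = 0.388752% of Clearview Pharma AG.
Aggregating (R2): 0.9828% + 0.388752% = 1.371552%.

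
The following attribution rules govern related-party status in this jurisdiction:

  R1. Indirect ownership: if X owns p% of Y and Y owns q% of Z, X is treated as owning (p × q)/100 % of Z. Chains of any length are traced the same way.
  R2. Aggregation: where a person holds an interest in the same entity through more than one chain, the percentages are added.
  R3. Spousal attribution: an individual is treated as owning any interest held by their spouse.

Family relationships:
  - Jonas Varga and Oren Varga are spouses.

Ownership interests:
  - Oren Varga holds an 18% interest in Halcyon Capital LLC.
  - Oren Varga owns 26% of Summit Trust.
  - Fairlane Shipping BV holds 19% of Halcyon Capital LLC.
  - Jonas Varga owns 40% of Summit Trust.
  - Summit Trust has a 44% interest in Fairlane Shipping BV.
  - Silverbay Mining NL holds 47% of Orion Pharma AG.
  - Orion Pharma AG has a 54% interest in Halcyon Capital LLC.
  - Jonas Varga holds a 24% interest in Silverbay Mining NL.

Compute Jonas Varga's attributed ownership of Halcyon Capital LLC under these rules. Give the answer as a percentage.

By spousal attribution (R3), Jonas Varga is treated as also owning Oren Varga's interest in Summit Trust, giving 40% + 26% = 66%.
By spousal attribution (R3), Jonas Varga is treated as owning Oren Varga's 18% interest in Halcyon Capital LLC.
Chain via Summit Trust → Fairlane Shipping BV (R1): 66% × 44% × 19% = 5.5176% of Halcyon Capital LLC.
Chain via Silverbay Mining NL → Orion Pharma AG (R1): 24% × 47% × 54% = 6.0912% of Halcyon Capital LLC.
Direct interest in Halcyon Capital LLC: 18%.
Aggregating (R2): 5.5176% + 6.0912% + 18% = 29.6088%.

29.6088%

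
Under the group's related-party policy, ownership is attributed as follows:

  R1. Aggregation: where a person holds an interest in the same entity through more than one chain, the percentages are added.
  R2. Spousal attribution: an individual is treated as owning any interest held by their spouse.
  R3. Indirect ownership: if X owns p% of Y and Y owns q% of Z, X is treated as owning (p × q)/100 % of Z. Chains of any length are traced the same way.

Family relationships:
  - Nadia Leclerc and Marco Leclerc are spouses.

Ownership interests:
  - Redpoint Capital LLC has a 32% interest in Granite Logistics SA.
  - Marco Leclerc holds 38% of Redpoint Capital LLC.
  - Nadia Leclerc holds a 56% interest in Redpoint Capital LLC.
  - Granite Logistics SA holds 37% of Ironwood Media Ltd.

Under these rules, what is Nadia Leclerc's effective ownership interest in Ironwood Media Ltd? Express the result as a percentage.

By spousal attribution (R2), Nadia Leclerc is treated as also owning Marco Leclerc's interest in Redpoint Capital LLC, giving 56% + 38% = 94%.
Chain via Redpoint Capital LLC → Granite Logistics SA (R3): 94% × 32% × 37% = 11.1296% of Ironwood Media Ltd.

11.1296%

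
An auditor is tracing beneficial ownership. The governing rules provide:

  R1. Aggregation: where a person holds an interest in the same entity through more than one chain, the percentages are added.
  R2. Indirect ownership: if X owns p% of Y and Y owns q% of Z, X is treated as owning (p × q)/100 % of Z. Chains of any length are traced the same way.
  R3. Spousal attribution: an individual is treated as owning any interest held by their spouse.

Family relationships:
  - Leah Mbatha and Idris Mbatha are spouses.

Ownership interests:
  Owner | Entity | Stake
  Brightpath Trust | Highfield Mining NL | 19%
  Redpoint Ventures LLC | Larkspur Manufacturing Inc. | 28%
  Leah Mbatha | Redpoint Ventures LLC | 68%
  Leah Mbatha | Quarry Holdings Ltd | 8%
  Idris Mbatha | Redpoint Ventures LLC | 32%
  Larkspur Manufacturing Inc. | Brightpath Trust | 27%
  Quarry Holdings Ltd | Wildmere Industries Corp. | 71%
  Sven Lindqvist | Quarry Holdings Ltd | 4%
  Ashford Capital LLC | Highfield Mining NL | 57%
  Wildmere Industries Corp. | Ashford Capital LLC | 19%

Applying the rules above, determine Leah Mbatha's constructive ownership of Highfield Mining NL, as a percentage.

By spousal attribution (R3), Leah Mbatha is treated as also owning Idris Mbatha's interest in Redpoint Ventures LLC, giving 68% + 32% = 100%.
Chain via Quarry Holdings Ltd → Wildmere Industries Corp. → Ashford Capital LLC (R2): 8% × 71% × 19% × 57% = 0.615144% of Highfield Mining NL.
Chain via Redpoint Ventures LLC → Larkspur Manufacturing Inc. → Brightpath Trust (R2): 100% × 28% × 27% × 19% = 1.4364% of Highfield Mining NL.
Aggregating (R1): 0.615144% + 1.4364% = 2.051544%.

2.051544%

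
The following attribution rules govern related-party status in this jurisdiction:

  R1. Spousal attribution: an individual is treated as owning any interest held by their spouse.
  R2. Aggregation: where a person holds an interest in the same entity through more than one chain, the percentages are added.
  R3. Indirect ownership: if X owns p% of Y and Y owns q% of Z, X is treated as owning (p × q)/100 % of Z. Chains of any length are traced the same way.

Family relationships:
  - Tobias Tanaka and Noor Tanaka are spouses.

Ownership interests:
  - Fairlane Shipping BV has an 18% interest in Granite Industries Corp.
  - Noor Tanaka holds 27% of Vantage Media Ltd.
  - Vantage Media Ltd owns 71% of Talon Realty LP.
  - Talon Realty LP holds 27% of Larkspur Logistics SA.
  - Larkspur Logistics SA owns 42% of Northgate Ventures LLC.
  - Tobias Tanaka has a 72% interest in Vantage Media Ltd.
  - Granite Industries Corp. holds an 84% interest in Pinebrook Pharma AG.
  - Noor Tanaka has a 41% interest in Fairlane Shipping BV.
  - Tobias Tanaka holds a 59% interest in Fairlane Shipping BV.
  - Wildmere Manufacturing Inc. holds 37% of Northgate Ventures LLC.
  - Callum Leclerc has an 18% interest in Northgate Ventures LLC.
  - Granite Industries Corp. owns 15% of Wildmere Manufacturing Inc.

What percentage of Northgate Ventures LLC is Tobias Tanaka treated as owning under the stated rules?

8.969886%

By spousal attribution (R1), Tobias Tanaka is treated as also owning Noor Tanaka's interest in Fairlane Shipping BV, giving 59% + 41% = 100%.
By spousal attribution (R1), Tobias Tanaka is treated as also owning Noor Tanaka's interest in Vantage Media Ltd, giving 72% + 27% = 99%.
Chain via Fairlane Shipping BV → Granite Industries Corp. → Wildmere Manufacturing Inc. (R3): 100% × 18% × 15% × 37% = 0.999% of Northgate Ventures LLC.
Chain via Vantage Media Ltd → Talon Realty LP → Larkspur Logistics SA (R3): 99% × 71% × 27% × 42% = 7.970886% of Northgate Ventures LLC.
Aggregating (R2): 0.999% + 7.970886% = 8.969886%.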